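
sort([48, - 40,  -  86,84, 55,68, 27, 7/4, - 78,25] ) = [ -86, - 78,-40,7/4, 25,27,48,55 , 68, 84]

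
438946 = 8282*53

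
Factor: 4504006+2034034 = 2^3*5^1*79^1*2069^1  =  6538040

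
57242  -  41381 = 15861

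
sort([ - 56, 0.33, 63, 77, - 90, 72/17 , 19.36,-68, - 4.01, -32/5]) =[ - 90, - 68, - 56, - 32/5,  -  4.01, 0.33 , 72/17, 19.36,63,  77] 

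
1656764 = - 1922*( - 862)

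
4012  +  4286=8298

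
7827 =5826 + 2001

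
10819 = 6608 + 4211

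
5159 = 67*77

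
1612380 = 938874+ 673506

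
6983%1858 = 1409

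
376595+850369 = 1226964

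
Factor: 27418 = 2^1*13709^1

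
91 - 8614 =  - 8523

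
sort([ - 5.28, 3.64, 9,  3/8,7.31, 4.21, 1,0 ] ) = [ - 5.28,0,3/8 , 1,3.64, 4.21,7.31, 9] 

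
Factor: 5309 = 5309^1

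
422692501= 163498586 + 259193915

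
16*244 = 3904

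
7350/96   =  76 + 9/16 = 76.56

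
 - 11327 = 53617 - 64944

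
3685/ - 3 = -1229+ 2/3 =-  1228.33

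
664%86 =62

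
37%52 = 37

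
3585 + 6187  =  9772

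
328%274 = 54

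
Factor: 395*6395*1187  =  2998391675= 5^2*79^1* 1187^1*1279^1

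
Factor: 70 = 2^1*5^1 * 7^1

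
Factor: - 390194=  - 2^1*7^1*47^1*593^1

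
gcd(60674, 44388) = 2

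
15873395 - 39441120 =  - 23567725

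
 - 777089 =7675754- 8452843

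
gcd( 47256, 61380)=132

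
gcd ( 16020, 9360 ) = 180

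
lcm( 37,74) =74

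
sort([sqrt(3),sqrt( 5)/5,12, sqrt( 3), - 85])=[ - 85, sqrt( 5) /5, sqrt(3 ),sqrt( 3), 12]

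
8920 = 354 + 8566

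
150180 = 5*30036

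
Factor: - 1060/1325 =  - 2^2 * 5^ ( - 1) = - 4/5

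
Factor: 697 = 17^1*41^1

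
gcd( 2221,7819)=1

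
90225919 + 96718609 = 186944528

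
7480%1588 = 1128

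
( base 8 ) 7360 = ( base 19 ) ab5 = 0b111011110000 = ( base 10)3824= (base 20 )9b4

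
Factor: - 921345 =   -  3^1*5^1*239^1*257^1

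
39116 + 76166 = 115282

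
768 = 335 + 433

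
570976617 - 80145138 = 490831479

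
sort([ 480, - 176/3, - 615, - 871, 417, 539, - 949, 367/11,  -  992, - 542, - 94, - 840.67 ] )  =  [-992, -949, - 871,-840.67,  -  615, - 542, - 94, - 176/3, 367/11,417, 480, 539] 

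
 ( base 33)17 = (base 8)50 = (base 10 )40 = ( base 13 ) 31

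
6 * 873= 5238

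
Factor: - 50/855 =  - 10/171  =  -2^1*3^( - 2 )*5^1*19^(-1 ) 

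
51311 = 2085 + 49226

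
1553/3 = 1553/3 = 517.67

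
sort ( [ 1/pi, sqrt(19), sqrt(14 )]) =[ 1/pi, sqrt(14), sqrt ( 19) ]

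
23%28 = 23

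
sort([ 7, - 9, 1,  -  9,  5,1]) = [ -9, - 9, 1 , 1,5,7 ]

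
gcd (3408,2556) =852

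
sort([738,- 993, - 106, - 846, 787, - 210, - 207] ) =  [ - 993, - 846, - 210, - 207,- 106, 738, 787 ]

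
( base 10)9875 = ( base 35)825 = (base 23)if8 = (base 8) 23223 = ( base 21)1185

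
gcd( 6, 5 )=1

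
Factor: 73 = 73^1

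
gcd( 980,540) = 20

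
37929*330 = 12516570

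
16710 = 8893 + 7817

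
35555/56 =35555/56 = 634.91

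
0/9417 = 0= 0.00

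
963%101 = 54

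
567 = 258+309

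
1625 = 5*325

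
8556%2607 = 735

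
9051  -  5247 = 3804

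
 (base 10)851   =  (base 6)3535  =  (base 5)11401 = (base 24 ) 1BB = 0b1101010011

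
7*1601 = 11207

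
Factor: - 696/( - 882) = 2^2 * 3^( - 1)*7^( - 2 ) *29^1 = 116/147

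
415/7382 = 415/7382 = 0.06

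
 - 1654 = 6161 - 7815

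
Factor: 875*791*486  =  2^1*3^5*5^3*7^2*113^1 = 336372750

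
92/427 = 92/427  =  0.22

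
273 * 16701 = 4559373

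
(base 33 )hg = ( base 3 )210101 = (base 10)577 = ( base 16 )241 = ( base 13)355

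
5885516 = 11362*518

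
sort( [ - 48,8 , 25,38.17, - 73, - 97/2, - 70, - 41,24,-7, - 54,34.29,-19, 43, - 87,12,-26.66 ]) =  [ - 87, - 73, - 70 ,  -  54, - 97/2 , - 48, - 41, - 26.66, - 19, - 7,8,12,24 , 25,34.29,38.17,43]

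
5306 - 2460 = 2846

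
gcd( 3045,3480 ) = 435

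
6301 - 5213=1088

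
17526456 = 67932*258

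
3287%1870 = 1417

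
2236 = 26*86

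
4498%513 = 394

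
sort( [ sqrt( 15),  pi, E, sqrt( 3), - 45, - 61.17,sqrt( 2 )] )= [ -61.17,- 45, sqrt ( 2), sqrt(3 ), E, pi,sqrt(15)] 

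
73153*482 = 35259746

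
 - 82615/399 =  - 208 + 377/399=-  207.06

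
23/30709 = 23/30709 = 0.00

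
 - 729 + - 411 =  - 1140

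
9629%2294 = 453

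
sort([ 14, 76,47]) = [14,47, 76 ] 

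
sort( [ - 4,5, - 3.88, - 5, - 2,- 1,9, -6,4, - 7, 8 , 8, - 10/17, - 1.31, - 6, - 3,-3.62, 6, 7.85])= [ - 7, - 6, - 6, - 5,-4, - 3.88,  -  3.62, -3, - 2, - 1.31, - 1,-10/17, 4,5, 6, 7.85 , 8,8, 9 ] 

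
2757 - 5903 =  - 3146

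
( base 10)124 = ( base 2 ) 1111100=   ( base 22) 5e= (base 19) 6a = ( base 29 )48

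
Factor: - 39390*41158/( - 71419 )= 1621213620/71419= 2^2*3^1*5^1*13^2*101^1*1583^1*71419^(-1)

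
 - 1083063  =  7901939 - 8985002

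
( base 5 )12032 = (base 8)1574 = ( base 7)2413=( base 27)161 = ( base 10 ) 892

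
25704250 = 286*89875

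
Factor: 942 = 2^1 *3^1 * 157^1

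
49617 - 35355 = 14262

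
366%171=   24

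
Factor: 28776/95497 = 2^3*3^1 *11^1 * 29^( - 1)* 37^( - 1)*89^( - 1 )*109^1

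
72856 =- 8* ( -9107) 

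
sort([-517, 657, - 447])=[ - 517, - 447,657] 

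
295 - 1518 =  - 1223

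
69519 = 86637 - 17118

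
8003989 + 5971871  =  13975860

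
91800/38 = 45900/19 = 2415.79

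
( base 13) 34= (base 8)53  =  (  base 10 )43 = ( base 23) 1k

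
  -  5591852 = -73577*76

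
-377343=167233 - 544576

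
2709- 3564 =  - 855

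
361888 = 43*8416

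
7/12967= 7/12967=0.00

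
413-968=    - 555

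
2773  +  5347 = 8120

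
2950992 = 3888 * 759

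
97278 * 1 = 97278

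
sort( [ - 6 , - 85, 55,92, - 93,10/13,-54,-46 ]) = [ - 93,-85, - 54, - 46,-6,10/13,55,92]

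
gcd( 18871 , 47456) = 1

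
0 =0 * 8032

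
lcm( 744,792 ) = 24552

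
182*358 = 65156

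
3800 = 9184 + -5384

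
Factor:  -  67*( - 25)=5^2 * 67^1 = 1675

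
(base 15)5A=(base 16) 55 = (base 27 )34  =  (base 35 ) 2f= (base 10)85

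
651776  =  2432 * 268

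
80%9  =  8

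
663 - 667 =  -4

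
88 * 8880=781440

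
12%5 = 2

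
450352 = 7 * 64336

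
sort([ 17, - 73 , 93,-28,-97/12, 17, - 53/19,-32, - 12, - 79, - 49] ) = [-79, - 73, - 49, - 32,-28, - 12, - 97/12, - 53/19,17, 17,93]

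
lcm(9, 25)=225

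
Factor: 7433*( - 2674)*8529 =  - 169521056418 = - 2^1 * 3^1*7^1*191^1 * 2843^1*7433^1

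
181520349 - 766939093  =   - 585418744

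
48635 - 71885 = - 23250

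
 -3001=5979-8980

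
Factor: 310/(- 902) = - 5^1*11^ (  -  1)*31^1 * 41^ (-1 ) = -155/451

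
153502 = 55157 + 98345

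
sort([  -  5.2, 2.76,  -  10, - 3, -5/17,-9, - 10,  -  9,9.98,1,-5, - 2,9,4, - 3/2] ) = [ - 10, - 10, - 9, - 9, - 5.2, - 5, - 3, - 2, - 3/2,  -  5/17,1, 2.76, 4,9,9.98] 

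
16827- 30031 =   -  13204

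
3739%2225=1514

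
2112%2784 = 2112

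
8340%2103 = 2031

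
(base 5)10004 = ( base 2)1001110101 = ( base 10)629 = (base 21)18K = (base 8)1165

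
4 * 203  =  812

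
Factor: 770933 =17^1*101^1*449^1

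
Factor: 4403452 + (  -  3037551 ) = 1365901  =  23^1 * 59387^1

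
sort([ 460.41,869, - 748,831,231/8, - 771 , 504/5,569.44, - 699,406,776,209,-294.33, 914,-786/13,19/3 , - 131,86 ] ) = [- 771,-748, - 699, - 294.33, - 131, - 786/13, 19/3,231/8,86,504/5, 209,406,460.41,569.44,776,831,  869,914 ]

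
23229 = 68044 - 44815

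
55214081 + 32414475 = 87628556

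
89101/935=89101/935 = 95.30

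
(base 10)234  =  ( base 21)B3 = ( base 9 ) 280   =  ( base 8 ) 352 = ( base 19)c6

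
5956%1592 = 1180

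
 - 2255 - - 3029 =774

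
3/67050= 1/22350 = 0.00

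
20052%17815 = 2237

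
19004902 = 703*27034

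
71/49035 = 71/49035  =  0.00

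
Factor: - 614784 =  - 2^7*3^1*1601^1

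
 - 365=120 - 485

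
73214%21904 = 7502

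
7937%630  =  377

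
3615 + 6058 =9673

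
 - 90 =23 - 113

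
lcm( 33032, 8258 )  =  33032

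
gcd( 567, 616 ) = 7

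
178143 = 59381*3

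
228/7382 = 114/3691 =0.03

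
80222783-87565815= -7343032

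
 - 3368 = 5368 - 8736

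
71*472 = 33512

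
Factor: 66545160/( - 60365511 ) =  -22181720/20121837  =  - 2^3*3^( - 1 )* 5^1 * 11^2*4583^1*6707279^( - 1)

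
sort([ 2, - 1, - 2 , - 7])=[ - 7, - 2, - 1,  2]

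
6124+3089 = 9213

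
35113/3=35113/3= 11704.33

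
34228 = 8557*4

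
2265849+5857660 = 8123509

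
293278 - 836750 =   -  543472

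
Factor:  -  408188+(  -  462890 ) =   -  871078 = - 2^1 * 13^1*33503^1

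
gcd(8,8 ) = 8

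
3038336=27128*112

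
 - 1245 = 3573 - 4818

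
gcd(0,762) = 762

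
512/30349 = 512/30349 = 0.02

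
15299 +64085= 79384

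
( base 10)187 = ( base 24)7j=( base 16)BB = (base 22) 8b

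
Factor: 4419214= 2^1*2209607^1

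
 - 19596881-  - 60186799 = 40589918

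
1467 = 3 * 489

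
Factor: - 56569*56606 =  - 3202144814 = - 2^1*11^1*31^1*83^1*56569^1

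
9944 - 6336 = 3608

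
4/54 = 2/27 = 0.07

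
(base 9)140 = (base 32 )3L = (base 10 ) 117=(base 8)165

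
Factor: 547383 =3^1*17^1 * 10733^1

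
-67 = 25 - 92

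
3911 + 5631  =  9542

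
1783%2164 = 1783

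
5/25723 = 5/25723 = 0.00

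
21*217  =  4557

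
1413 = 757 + 656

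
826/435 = 826/435 =1.90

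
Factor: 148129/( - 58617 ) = -3^( - 3 )*13^( - 1)*887^1  =  -887/351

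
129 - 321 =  - 192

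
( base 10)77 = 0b1001101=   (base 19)41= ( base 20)3h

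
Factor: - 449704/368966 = -224852/184483 = - 2^2 * 13^( -1)*23^( - 1)*67^1*617^( - 1)* 839^1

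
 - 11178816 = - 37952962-- 26774146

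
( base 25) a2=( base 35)77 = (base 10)252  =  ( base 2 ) 11111100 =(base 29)8k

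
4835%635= 390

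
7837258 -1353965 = 6483293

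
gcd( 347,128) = 1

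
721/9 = 721/9=80.11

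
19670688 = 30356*648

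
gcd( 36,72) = 36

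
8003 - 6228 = 1775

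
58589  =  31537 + 27052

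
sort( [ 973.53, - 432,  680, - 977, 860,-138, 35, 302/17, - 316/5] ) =[  -  977, - 432, - 138,  -  316/5, 302/17,35,680, 860, 973.53 ] 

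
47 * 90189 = 4238883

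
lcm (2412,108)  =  7236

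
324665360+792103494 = 1116768854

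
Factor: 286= 2^1*11^1*13^1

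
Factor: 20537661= 3^1*151^1*45337^1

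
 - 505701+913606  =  407905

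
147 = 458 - 311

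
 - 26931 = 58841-85772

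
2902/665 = 4 + 242/665 = 4.36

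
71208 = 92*774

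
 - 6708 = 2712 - 9420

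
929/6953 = 929/6953  =  0.13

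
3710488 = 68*54566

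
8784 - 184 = 8600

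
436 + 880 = 1316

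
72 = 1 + 71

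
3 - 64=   -  61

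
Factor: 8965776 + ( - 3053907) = 5911869 = 3^1* 17^1 * 19^1*6101^1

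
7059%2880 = 1299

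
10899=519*21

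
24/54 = 4/9 = 0.44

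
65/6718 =65/6718  =  0.01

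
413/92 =4 + 45/92 = 4.49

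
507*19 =9633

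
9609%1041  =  240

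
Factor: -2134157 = - 2134157^1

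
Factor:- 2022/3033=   -  2^1*3^(  -  1) = - 2/3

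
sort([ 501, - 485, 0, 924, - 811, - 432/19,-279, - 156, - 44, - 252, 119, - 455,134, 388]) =[ - 811, - 485, - 455, - 279, - 252, - 156, - 44, - 432/19, 0, 119, 134, 388 , 501, 924] 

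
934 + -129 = 805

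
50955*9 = 458595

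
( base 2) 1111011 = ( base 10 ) 123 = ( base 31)3u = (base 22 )5D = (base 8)173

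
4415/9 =490 + 5/9  =  490.56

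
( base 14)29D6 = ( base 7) 30456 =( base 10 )7440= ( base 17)18cb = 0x1D10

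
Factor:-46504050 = -2^1 * 3^1*5^2*310027^1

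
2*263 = 526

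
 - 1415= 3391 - 4806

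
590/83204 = 295/41602  =  0.01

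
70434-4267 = 66167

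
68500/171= 400+ 100/171 = 400.58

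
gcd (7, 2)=1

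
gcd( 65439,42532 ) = 1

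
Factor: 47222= 2^1*7^1*3373^1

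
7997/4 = 1999 + 1/4=1999.25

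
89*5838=519582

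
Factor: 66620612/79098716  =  16655153/19774679 = 19^1* 31^1* 2099^( - 1 )*9421^( - 1)*28277^1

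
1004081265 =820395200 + 183686065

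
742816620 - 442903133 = 299913487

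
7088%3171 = 746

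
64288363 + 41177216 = 105465579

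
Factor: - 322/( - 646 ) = 7^1 *17^ ( - 1 ) *19^( - 1)*23^1  =  161/323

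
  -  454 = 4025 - 4479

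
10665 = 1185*9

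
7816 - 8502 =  - 686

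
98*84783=8308734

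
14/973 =2/139 = 0.01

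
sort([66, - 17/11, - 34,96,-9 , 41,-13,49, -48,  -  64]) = [ - 64 ,-48, - 34, - 13, - 9,- 17/11,41, 49, 66, 96 ]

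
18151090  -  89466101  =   - 71315011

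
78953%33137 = 12679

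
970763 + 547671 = 1518434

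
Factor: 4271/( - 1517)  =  -37^( -1)*41^(-1) *4271^1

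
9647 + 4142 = 13789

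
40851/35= 40851/35 =1167.17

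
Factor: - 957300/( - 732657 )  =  2^2*5^2*3191^1*244219^ ( - 1 ) = 319100/244219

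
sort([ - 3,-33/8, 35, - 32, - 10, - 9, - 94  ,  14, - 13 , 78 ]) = [-94,-32, - 13, - 10,-9,  -  33/8, - 3,14, 35, 78 ] 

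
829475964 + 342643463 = 1172119427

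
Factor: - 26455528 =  - 2^3*11^1*300631^1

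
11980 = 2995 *4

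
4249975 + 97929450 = 102179425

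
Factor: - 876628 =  - 2^2*67^1*3271^1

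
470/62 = 235/31 = 7.58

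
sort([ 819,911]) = [ 819 , 911]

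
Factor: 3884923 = 7^1*739^1 * 751^1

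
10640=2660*4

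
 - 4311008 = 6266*(-688)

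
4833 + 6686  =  11519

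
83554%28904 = 25746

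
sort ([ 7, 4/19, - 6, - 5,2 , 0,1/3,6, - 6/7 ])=[ - 6 , - 5, - 6/7 , 0,4/19,1/3,  2, 6,7 ] 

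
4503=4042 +461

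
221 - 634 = - 413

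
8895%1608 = 855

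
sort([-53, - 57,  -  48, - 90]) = [ - 90, - 57 , - 53,  -  48]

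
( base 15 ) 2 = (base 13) 2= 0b10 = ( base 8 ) 2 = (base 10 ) 2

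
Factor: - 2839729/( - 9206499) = 3^ ( - 1)*59^1*71^(  -  1 )*43223^( - 1)*48131^1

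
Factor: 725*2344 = 2^3*5^2*29^1*293^1 =1699400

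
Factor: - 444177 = -3^3*16451^1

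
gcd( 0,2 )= 2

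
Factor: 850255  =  5^1  *7^1*17^1*1429^1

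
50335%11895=2755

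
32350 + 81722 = 114072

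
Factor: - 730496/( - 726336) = 2^1*3^ ( - 2)*97^ ( - 1 )*439^1 =878/873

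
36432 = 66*552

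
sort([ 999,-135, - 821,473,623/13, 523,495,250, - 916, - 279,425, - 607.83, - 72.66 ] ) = [ - 916, - 821, - 607.83,-279, - 135, - 72.66 , 623/13,250,425,473,495, 523,999 ] 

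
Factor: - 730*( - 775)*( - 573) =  - 324174750 = - 2^1* 3^1* 5^3*31^1*73^1*191^1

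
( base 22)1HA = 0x364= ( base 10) 868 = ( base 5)11433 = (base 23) 1EH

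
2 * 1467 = 2934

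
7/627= 7/627= 0.01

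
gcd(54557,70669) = 1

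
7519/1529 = 7519/1529=4.92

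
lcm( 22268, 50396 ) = 957524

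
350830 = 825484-474654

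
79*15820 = 1249780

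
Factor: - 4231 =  - 4231^1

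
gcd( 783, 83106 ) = 27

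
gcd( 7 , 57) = 1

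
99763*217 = 21648571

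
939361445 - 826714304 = 112647141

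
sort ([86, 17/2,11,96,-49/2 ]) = [ - 49/2, 17/2, 11, 86,96]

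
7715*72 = 555480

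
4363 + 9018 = 13381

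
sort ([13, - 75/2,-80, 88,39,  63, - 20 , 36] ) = [ - 80 ,-75/2, - 20, 13,36 , 39,63, 88]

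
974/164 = 487/82 = 5.94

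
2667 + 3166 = 5833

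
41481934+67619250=109101184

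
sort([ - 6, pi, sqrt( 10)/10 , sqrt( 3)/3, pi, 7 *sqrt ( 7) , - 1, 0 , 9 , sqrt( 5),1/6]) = [ - 6, - 1,0,1/6, sqrt(10) /10, sqrt(3) /3 , sqrt (5 ) , pi, pi, 9 , 7*sqrt( 7 )] 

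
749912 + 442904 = 1192816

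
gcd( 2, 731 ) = 1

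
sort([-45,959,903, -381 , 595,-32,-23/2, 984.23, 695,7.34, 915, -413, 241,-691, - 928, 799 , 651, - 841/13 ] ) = [  -  928,-691,-413, - 381, - 841/13, - 45, - 32,-23/2 , 7.34, 241,  595,  651, 695, 799,903,  915, 959,984.23 ] 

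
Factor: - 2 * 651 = -2^1*3^1*7^1*31^1 =- 1302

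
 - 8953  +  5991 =  -  2962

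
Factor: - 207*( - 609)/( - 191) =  - 3^3*7^1 * 23^1*29^1*191^( - 1) = - 126063/191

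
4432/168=26 + 8/21 = 26.38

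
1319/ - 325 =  - 1319/325 = - 4.06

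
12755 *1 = 12755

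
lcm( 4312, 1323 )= 116424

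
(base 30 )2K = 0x50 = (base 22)3E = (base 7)143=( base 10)80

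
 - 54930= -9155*6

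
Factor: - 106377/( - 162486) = 601/918 = 2^( - 1 ) * 3^(- 3 ) * 17^( - 1)*601^1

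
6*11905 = 71430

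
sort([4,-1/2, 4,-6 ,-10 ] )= [ -10,-6,-1/2, 4, 4 ]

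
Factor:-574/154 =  - 41/11= - 11^( - 1)*41^1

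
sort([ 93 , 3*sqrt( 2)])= [3*sqrt( 2) , 93]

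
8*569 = 4552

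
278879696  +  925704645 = 1204584341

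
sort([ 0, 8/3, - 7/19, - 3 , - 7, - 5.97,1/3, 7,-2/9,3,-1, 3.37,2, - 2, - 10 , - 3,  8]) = [ -10, - 7, -5.97, - 3, - 3, - 2,  -  1,-7/19, - 2/9,0,1/3, 2,8/3, 3,3.37,7,8]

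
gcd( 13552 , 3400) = 8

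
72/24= 3=3.00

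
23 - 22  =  1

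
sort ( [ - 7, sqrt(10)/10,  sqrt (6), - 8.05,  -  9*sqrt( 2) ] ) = [-9*sqrt(2), - 8.05, - 7,sqrt( 10)/10,sqrt( 6 ) ]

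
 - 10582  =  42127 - 52709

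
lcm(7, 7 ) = 7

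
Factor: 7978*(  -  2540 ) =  - 2^3 *5^1 *127^1*3989^1= - 20264120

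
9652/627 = 15+13/33 =15.39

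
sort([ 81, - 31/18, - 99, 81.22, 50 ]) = [  -  99, - 31/18, 50,81,81.22] 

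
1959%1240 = 719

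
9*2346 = 21114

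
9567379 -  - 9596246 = 19163625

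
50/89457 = 50/89457 = 0.00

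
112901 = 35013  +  77888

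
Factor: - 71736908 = - 2^2 * 23^1*779749^1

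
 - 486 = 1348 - 1834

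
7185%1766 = 121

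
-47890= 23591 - 71481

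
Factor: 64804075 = 5^2 * 7^1  *67^1 * 5527^1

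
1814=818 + 996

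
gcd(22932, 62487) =9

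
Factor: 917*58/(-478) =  - 7^1 * 29^1*131^1* 239^( - 1)= - 26593/239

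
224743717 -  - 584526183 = 809269900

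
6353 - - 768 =7121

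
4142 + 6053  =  10195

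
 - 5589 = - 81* 69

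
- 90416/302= - 300 + 92/151 =- 299.39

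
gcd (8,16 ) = 8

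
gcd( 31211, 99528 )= 1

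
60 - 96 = - 36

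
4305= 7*615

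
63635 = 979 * 65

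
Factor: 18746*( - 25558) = -2^2*7^1*13^2*103^1*983^1 = - 479110268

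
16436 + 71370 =87806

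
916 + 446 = 1362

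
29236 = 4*7309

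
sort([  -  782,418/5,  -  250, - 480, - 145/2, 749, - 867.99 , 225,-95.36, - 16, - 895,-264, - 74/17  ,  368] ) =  [-895,-867.99,-782,-480, - 264,-250 ,-95.36, - 145/2 , -16, -74/17, 418/5,  225, 368,749 ]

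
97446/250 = 389+ 98/125 = 389.78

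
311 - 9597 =- 9286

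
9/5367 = 3/1789  =  0.00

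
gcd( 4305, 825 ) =15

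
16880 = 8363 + 8517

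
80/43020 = 4/2151 = 0.00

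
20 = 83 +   -  63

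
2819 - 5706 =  - 2887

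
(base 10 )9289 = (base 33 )8HG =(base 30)a9j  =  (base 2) 10010001001001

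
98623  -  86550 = 12073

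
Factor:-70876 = -2^2 * 13^1*29^1*47^1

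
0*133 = 0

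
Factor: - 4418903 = - 4418903^1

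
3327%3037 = 290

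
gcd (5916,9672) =12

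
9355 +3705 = 13060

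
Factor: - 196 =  - 2^2 * 7^2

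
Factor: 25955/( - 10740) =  - 29/12 = - 2^(-2)*3^( - 1 )*29^1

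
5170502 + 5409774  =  10580276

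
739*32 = 23648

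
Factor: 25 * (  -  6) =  - 150 = -2^1 * 3^1*5^2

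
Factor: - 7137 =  - 3^2 * 13^1*61^1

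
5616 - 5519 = 97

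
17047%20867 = 17047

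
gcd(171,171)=171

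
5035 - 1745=3290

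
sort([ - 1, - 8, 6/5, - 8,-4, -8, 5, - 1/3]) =[ - 8, -8, - 8 , - 4, - 1, - 1/3, 6/5,  5]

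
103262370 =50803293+52459077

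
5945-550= 5395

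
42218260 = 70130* 602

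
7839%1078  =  293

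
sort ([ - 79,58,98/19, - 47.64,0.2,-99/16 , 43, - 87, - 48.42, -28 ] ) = [ - 87 ,-79 , - 48.42, - 47.64,- 28,-99/16,  0.2,98/19,43,58 ]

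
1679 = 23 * 73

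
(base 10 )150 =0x96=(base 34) 4E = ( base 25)60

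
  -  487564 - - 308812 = -178752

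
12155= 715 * 17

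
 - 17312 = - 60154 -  - 42842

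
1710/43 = 1710/43  =  39.77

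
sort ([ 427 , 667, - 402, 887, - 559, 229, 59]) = [ - 559,  -  402, 59 , 229,427, 667, 887 ]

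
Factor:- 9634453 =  - 313^1 *30781^1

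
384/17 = 384/17 = 22.59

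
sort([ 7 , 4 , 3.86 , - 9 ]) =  [ - 9, 3.86, 4,7]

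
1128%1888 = 1128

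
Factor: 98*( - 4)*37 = - 2^3*7^2 * 37^1 = - 14504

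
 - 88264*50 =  - 4413200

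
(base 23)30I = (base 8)3105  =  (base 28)219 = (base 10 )1605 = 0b11001000101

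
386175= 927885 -541710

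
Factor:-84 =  - 2^2*3^1*7^1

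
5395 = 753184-747789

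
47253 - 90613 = - 43360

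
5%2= 1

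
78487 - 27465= 51022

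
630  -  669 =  - 39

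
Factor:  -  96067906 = - 2^1  *  11^1 * 47^1 *53^1*1753^1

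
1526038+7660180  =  9186218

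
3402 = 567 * 6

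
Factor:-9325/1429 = - 5^2*373^1*1429^( - 1 ) 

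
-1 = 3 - 4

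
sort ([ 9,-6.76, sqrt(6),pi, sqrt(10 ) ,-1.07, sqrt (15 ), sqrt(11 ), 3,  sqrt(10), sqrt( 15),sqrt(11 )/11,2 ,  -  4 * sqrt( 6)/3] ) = [ - 6.76,-4 *sqrt (6)/3,  -  1.07 , sqrt(11)/11,2, sqrt(6 ) , 3,pi, sqrt(10 ),sqrt(10) , sqrt( 11 ),sqrt( 15), sqrt(15) , 9 ] 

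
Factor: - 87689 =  - 7^1*12527^1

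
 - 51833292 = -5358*9674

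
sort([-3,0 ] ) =[-3,0] 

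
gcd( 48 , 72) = 24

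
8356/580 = 2089/145 = 14.41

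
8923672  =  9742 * 916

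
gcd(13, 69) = 1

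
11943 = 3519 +8424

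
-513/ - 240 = 2 + 11/80 = 2.14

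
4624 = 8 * 578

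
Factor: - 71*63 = -3^2*7^1*71^1 = - 4473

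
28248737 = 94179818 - 65931081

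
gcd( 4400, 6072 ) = 88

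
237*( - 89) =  - 21093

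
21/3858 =7/1286 = 0.01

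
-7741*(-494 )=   3824054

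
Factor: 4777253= 13^1*89^1*4129^1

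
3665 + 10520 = 14185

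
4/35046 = 2/17523 = 0.00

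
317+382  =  699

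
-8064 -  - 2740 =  - 5324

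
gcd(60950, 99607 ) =1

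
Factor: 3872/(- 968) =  - 2^2=- 4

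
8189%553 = 447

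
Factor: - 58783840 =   -  2^5*5^1*47^1*7817^1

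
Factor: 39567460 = 2^2 * 5^1*41^1*73^1*661^1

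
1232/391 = 3 + 59/391 = 3.15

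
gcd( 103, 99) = 1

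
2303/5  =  2303/5 = 460.60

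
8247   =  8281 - 34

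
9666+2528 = 12194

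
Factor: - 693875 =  - 5^3 * 7^1*13^1 * 61^1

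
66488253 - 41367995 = 25120258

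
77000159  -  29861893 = 47138266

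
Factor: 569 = 569^1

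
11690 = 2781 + 8909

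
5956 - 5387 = 569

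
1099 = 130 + 969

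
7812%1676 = 1108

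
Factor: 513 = 3^3*19^1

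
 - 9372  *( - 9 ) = 84348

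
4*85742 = 342968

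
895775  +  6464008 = 7359783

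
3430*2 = 6860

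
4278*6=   25668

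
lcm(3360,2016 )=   10080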